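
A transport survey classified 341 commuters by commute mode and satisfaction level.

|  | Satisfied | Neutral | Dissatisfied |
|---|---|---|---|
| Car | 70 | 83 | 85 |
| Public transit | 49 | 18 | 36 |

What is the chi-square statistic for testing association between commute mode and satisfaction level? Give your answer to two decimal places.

Row totals: 238, 103. Column totals: 119, 101, 121. Grand total N = 341.
Expected counts (row total × column total / N):
  Car, Satisfied: 238×119/341 = 83.056
  Car, Neutral: 238×101/341 = 70.493
  Car, Dissatisfied: 238×121/341 = 84.452
  Public transit, Satisfied: 103×119/341 = 35.944
  Public transit, Neutral: 103×101/341 = 30.507
  Public transit, Dissatisfied: 103×121/341 = 36.548
Contributions (O − E)²/E:
  (70 − 83.056)²/83.056 = 2.0523
  (83 − 70.493)²/70.493 = 2.2190
  (85 − 84.452)²/84.452 = 0.0036
  (49 − 35.944)²/35.944 = 4.7424
  (18 − 30.507)²/30.507 = 5.1275
  (36 − 36.548)²/36.548 = 0.0082
χ² = 2.0523 + 2.2190 + 0.0036 + 4.7424 + 5.1275 + 0.0082 = 14.15

14.15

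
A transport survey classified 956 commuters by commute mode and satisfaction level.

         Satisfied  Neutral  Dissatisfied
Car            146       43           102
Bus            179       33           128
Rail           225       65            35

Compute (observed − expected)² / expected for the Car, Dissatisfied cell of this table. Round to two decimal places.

Row total (Car) = 291; column total (Dissatisfied) = 265; N = 956.
Expected count E = 291 × 265 / 956 = 80.664.
Contribution = (O − E)²/E = (102 − 80.664)² / 80.664 = 5.64.

5.64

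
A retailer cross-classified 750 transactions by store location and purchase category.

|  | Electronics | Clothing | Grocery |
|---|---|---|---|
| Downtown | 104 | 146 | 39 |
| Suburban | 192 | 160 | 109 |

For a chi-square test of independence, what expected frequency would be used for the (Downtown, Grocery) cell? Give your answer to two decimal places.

57.03

Row total (Downtown) = 289; column total (Grocery) = 148; grand total N = 750.
Expected count = (row total × column total) / N = 289 × 148 / 750 = 57.03.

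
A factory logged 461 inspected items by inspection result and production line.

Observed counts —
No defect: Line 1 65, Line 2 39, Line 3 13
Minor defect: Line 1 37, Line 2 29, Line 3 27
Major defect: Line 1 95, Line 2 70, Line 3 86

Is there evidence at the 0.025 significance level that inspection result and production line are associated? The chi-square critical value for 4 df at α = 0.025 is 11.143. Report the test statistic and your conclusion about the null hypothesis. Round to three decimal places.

22.716; reject H₀

Row totals: 117, 93, 251. Column totals: 197, 138, 126. Grand total N = 461.
Expected counts (row total × column total / N):
  No defect, Line 1: 117×197/461 = 49.99783
  No defect, Line 2: 117×138/461 = 35.02386
  No defect, Line 3: 117×126/461 = 31.97831
  Minor defect, Line 1: 93×197/461 = 39.74187
  Minor defect, Line 2: 93×138/461 = 27.83948
  Minor defect, Line 3: 93×126/461 = 25.41866
  Major defect, Line 1: 251×197/461 = 107.26030
  Major defect, Line 2: 251×138/461 = 75.13666
  Major defect, Line 3: 251×126/461 = 68.60304
Contributions (O − E)²/E:
  (65 − 49.99783)²/49.99783 = 4.5015
  (39 − 35.02386)²/35.02386 = 0.4514
  (13 − 31.97831)²/31.97831 = 11.2631
  (37 − 39.74187)²/39.74187 = 0.1892
  (29 − 27.83948)²/27.83948 = 0.0484
  (27 − 25.41866)²/25.41866 = 0.0984
  (95 − 107.26030)²/107.26030 = 1.4014
  (70 − 75.13666)²/75.13666 = 0.3512
  (86 − 68.60304)²/68.60304 = 4.4117
χ² = 4.5015 + 0.4514 + 11.2631 + 0.1892 + 0.0484 + 0.0984 + 1.4014 + 0.3512 + 4.4117 = 22.716
df = (3−1)(3−1) = 4. Since 22.716 > 11.143, reject the null hypothesis of independence at α = 0.025.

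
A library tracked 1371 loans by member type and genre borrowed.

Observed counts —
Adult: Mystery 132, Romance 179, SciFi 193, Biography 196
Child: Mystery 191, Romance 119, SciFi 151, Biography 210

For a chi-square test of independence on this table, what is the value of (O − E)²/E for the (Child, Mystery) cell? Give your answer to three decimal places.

Row total (Child) = 671; column total (Mystery) = 323; N = 1371.
Expected count E = 671 × 323 / 1371 = 158.0839.
Contribution = (O − E)²/E = (191 − 158.0839)² / 158.0839 = 6.854.

6.854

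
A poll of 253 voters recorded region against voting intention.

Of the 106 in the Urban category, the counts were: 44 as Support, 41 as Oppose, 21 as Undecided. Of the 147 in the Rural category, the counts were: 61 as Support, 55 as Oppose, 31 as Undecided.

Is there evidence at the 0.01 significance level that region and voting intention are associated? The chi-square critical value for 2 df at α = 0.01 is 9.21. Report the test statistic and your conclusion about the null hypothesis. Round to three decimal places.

0.075; fail to reject H₀

Row totals: 106, 147. Column totals: 105, 96, 52. Grand total N = 253.
Expected counts (row total × column total / N):
  Urban, Support: 106×105/253 = 43.9921
  Urban, Oppose: 106×96/253 = 40.2213
  Urban, Undecided: 106×52/253 = 21.7866
  Rural, Support: 147×105/253 = 61.0079
  Rural, Oppose: 147×96/253 = 55.7787
  Rural, Undecided: 147×52/253 = 30.2134
Contributions (O − E)²/E:
  (44 − 43.9921)²/43.9921 = 0.0000
  (41 − 40.2213)²/40.2213 = 0.0151
  (21 − 21.7866)²/21.7866 = 0.0284
  (61 − 61.0079)²/61.0079 = 0.0000
  (55 − 55.7787)²/55.7787 = 0.0109
  (31 − 30.2134)²/30.2134 = 0.0205
χ² = 0.0000 + 0.0151 + 0.0284 + 0.0000 + 0.0109 + 0.0205 = 0.075
df = (2−1)(3−1) = 2. Since 0.075 < 9.21, fail to reject the null hypothesis of independence at α = 0.01.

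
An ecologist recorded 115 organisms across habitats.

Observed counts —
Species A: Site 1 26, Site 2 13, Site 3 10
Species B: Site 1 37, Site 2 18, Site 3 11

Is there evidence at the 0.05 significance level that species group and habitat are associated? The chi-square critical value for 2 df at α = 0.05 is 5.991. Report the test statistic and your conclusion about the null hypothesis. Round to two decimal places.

Row totals: 49, 66. Column totals: 63, 31, 21. Grand total N = 115.
Expected counts (row total × column total / N):
  Species A, Site 1: 49×63/115 = 26.843
  Species A, Site 2: 49×31/115 = 13.209
  Species A, Site 3: 49×21/115 = 8.948
  Species B, Site 1: 66×63/115 = 36.157
  Species B, Site 2: 66×31/115 = 17.791
  Species B, Site 3: 66×21/115 = 12.052
Contributions (O − E)²/E:
  (26 − 26.843)²/26.843 = 0.0265
  (13 − 13.209)²/13.209 = 0.0033
  (10 − 8.948)²/8.948 = 0.1237
  (37 − 36.157)²/36.157 = 0.0197
  (18 − 17.791)²/17.791 = 0.0025
  (11 − 12.052)²/12.052 = 0.0918
χ² = 0.0265 + 0.0033 + 0.1237 + 0.0197 + 0.0025 + 0.0918 = 0.27
df = (2−1)(3−1) = 2. Since 0.27 < 5.991, fail to reject the null hypothesis of independence at α = 0.05.

0.27; fail to reject H₀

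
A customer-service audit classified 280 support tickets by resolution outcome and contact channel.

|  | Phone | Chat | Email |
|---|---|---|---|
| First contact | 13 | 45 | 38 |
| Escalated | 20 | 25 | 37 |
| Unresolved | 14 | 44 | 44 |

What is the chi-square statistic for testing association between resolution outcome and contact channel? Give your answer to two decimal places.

7.48

Row totals: 96, 82, 102. Column totals: 47, 114, 119. Grand total N = 280.
Expected counts (row total × column total / N):
  First contact, Phone: 96×47/280 = 16.114
  First contact, Chat: 96×114/280 = 39.086
  First contact, Email: 96×119/280 = 40.800
  Escalated, Phone: 82×47/280 = 13.764
  Escalated, Chat: 82×114/280 = 33.386
  Escalated, Email: 82×119/280 = 34.850
  Unresolved, Phone: 102×47/280 = 17.121
  Unresolved, Chat: 102×114/280 = 41.529
  Unresolved, Email: 102×119/280 = 43.350
Contributions (O − E)²/E:
  (13 − 16.114)²/16.114 = 0.6018
  (45 − 39.086)²/39.086 = 0.8948
  (38 − 40.800)²/40.800 = 0.1922
  (20 − 13.764)²/13.764 = 2.8253
  (25 − 33.386)²/33.386 = 2.1064
  (37 − 34.850)²/34.850 = 0.1326
  (14 − 17.121)²/17.121 = 0.5689
  (44 − 41.529)²/41.529 = 0.1470
  (44 − 43.350)²/43.350 = 0.0097
χ² = 0.6018 + 0.8948 + 0.1922 + 2.8253 + 2.1064 + 0.1326 + 0.5689 + 0.1470 + 0.0097 = 7.48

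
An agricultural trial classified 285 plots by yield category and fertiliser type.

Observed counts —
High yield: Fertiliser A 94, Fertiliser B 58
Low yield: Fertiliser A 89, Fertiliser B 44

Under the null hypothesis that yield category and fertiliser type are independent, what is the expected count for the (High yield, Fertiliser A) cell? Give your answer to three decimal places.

Row total (High yield) = 152; column total (Fertiliser A) = 183; grand total N = 285.
Expected count = (row total × column total) / N = 152 × 183 / 285 = 97.600.

97.600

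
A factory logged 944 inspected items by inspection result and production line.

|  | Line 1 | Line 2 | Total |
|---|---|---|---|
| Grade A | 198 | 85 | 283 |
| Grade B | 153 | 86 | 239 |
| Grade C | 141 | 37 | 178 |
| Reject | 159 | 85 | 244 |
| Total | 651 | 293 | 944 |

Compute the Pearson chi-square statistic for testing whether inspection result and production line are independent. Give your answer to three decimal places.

13.248

Grand total N = 944.
Expected counts (row total × column total / N):
  Grade A, Line 1: 283×651/944 = 195.1621
  Grade A, Line 2: 283×293/944 = 87.8379
  Grade B, Line 1: 239×651/944 = 164.8189
  Grade B, Line 2: 239×293/944 = 74.1811
  Grade C, Line 1: 178×651/944 = 122.7521
  Grade C, Line 2: 178×293/944 = 55.2479
  Reject, Line 1: 244×651/944 = 168.2669
  Reject, Line 2: 244×293/944 = 75.7331
Contributions (O − E)²/E:
  (198 − 195.1621)²/195.1621 = 0.0413
  (85 − 87.8379)²/87.8379 = 0.0917
  (153 − 164.8189)²/164.8189 = 0.8475
  (86 − 74.1811)²/74.1811 = 1.8830
  (141 − 122.7521)²/122.7521 = 2.7127
  (37 − 55.2479)²/55.2479 = 6.0271
  (159 − 168.2669)²/168.2669 = 0.5104
  (85 − 75.7331)²/75.7331 = 1.1339
χ² = 0.0413 + 0.0917 + 0.8475 + 1.8830 + 2.7127 + 6.0271 + 0.5104 + 1.1339 = 13.248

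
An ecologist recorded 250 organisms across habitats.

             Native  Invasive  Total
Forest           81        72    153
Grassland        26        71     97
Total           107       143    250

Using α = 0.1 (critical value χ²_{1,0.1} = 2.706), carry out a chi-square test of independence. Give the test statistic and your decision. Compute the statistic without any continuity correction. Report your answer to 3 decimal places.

Grand total N = 250.
Expected counts (row total × column total / N):
  Forest, Native: 153×107/250 = 65.4840
  Forest, Invasive: 153×143/250 = 87.5160
  Grassland, Native: 97×107/250 = 41.5160
  Grassland, Invasive: 97×143/250 = 55.4840
Contributions (O − E)²/E:
  (81 − 65.4840)²/65.4840 = 3.6764
  (72 − 87.5160)²/87.5160 = 2.7509
  (26 − 41.5160)²/41.5160 = 5.7989
  (71 − 55.4840)²/55.4840 = 4.3390
χ² = 3.6764 + 2.7509 + 5.7989 + 4.3390 = 16.565
df = (2−1)(2−1) = 1. Since 16.565 > 2.706, reject the null hypothesis of independence at α = 0.1.

16.565; reject H₀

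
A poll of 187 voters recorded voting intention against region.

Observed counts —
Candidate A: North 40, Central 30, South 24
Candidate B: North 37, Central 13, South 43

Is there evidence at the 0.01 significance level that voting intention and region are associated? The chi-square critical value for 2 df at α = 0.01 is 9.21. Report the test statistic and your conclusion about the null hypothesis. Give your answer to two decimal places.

Row totals: 94, 93. Column totals: 77, 43, 67. Grand total N = 187.
Expected counts (row total × column total / N):
  Candidate A, North: 94×77/187 = 38.706
  Candidate A, Central: 94×43/187 = 21.615
  Candidate A, South: 94×67/187 = 33.679
  Candidate B, North: 93×77/187 = 38.294
  Candidate B, Central: 93×43/187 = 21.385
  Candidate B, South: 93×67/187 = 33.321
Contributions (O − E)²/E:
  (40 − 38.706)²/38.706 = 0.0433
  (30 − 21.615)²/21.615 = 3.2528
  (24 − 33.679)²/33.679 = 2.7816
  (37 − 38.294)²/38.294 = 0.0437
  (13 − 21.385)²/21.385 = 3.2877
  (43 − 33.321)²/33.321 = 2.8115
χ² = 0.0433 + 3.2528 + 2.7816 + 0.0437 + 3.2877 + 2.8115 = 12.22
df = (2−1)(3−1) = 2. Since 12.22 > 9.21, reject the null hypothesis of independence at α = 0.01.

12.22; reject H₀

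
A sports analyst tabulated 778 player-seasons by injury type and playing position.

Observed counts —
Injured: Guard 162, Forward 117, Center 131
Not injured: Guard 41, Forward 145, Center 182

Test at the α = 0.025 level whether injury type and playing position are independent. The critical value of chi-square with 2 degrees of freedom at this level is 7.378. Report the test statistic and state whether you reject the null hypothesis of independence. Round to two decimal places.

Row totals: 410, 368. Column totals: 203, 262, 313. Grand total N = 778.
Expected counts (row total × column total / N):
  Injured, Guard: 410×203/778 = 106.979
  Injured, Forward: 410×262/778 = 138.072
  Injured, Center: 410×313/778 = 164.949
  Not injured, Guard: 368×203/778 = 96.021
  Not injured, Forward: 368×262/778 = 123.928
  Not injured, Center: 368×313/778 = 148.051
Contributions (O − E)²/E:
  (162 − 106.979)²/106.979 = 28.2982
  (117 − 138.072)²/138.072 = 3.2159
  (131 − 164.949)²/164.949 = 6.9872
  (41 − 96.021)²/96.021 = 31.5276
  (145 − 123.928)²/123.928 = 3.5830
  (182 − 148.051)²/148.051 = 7.7847
χ² = 28.2982 + 3.2159 + 6.9872 + 31.5276 + 3.5830 + 7.7847 = 81.40
df = (2−1)(3−1) = 2. Since 81.40 > 7.378, reject the null hypothesis of independence at α = 0.025.

81.40; reject H₀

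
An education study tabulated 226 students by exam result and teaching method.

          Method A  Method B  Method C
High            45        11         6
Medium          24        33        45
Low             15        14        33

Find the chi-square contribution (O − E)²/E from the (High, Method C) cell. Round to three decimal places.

12.606

Row total (High) = 62; column total (Method C) = 84; N = 226.
Expected count E = 62 × 84 / 226 = 23.0442.
Contribution = (O − E)²/E = (6 − 23.0442)² / 23.0442 = 12.606.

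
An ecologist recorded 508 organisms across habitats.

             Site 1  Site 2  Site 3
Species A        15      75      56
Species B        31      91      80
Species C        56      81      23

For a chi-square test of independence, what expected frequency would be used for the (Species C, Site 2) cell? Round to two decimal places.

77.80

Row total (Species C) = 160; column total (Site 2) = 247; grand total N = 508.
Expected count = (row total × column total) / N = 160 × 247 / 508 = 77.80.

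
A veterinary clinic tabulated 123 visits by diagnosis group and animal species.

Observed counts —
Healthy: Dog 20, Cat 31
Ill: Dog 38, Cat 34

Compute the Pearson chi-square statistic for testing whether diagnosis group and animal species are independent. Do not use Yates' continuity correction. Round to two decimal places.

Row totals: 51, 72. Column totals: 58, 65. Grand total N = 123.
Expected counts (row total × column total / N):
  Healthy, Dog: 51×58/123 = 24.049
  Healthy, Cat: 51×65/123 = 26.951
  Ill, Dog: 72×58/123 = 33.951
  Ill, Cat: 72×65/123 = 38.049
Contributions (O − E)²/E:
  (20 − 24.049)²/24.049 = 0.6817
  (31 − 26.951)²/26.951 = 0.6083
  (38 − 33.951)²/33.951 = 0.4829
  (34 − 38.049)²/38.049 = 0.4309
χ² = 0.6817 + 0.6083 + 0.4829 + 0.4309 = 2.20

2.20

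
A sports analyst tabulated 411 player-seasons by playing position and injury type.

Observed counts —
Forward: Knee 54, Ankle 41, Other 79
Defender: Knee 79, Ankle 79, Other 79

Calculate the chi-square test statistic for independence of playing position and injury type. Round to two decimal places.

Row totals: 174, 237. Column totals: 133, 120, 158. Grand total N = 411.
Expected counts (row total × column total / N):
  Forward, Knee: 174×133/411 = 56.307
  Forward, Ankle: 174×120/411 = 50.803
  Forward, Other: 174×158/411 = 66.891
  Defender, Knee: 237×133/411 = 76.693
  Defender, Ankle: 237×120/411 = 69.197
  Defender, Other: 237×158/411 = 91.109
Contributions (O − E)²/E:
  (54 − 56.307)²/56.307 = 0.0945
  (41 − 50.803)²/50.803 = 1.8916
  (79 − 66.891)²/66.891 = 2.1920
  (79 − 76.693)²/76.693 = 0.0694
  (79 − 69.197)²/69.197 = 1.3888
  (79 − 91.109)²/91.109 = 1.6094
χ² = 0.0945 + 1.8916 + 2.1920 + 0.0694 + 1.3888 + 1.6094 = 7.25

7.25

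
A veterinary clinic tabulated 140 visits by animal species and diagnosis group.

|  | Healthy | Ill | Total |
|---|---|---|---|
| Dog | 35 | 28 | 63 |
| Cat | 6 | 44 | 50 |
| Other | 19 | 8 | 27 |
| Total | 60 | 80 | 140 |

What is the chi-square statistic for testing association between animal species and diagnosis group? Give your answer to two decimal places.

31.93

Grand total N = 140.
Expected counts (row total × column total / N):
  Dog, Healthy: 63×60/140 = 27.0000
  Dog, Ill: 63×80/140 = 36.0000
  Cat, Healthy: 50×60/140 = 21.4286
  Cat, Ill: 50×80/140 = 28.5714
  Other, Healthy: 27×60/140 = 11.5714
  Other, Ill: 27×80/140 = 15.4286
Contributions (O − E)²/E:
  (35 − 27.0000)²/27.0000 = 2.3704
  (28 − 36.0000)²/36.0000 = 1.7778
  (6 − 21.4286)²/21.4286 = 11.1086
  (44 − 28.5714)²/28.5714 = 8.3315
  (19 − 11.5714)²/11.5714 = 4.7690
  (8 − 15.4286)²/15.4286 = 3.5767
χ² = 2.3704 + 1.7778 + 11.1086 + 8.3315 + 4.7690 + 3.5767 = 31.93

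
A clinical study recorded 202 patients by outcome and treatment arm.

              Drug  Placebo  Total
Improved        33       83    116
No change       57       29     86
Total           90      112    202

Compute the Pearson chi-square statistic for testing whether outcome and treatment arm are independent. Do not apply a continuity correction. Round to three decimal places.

Grand total N = 202.
Expected counts (row total × column total / N):
  Improved, Drug: 116×90/202 = 51.6832
  Improved, Placebo: 116×112/202 = 64.3168
  No change, Drug: 86×90/202 = 38.3168
  No change, Placebo: 86×112/202 = 47.6832
Contributions (O − E)²/E:
  (33 − 51.6832)²/51.6832 = 6.7539
  (83 − 64.3168)²/64.3168 = 5.4272
  (57 − 38.3168)²/38.3168 = 9.1099
  (29 − 47.6832)²/47.6832 = 7.3204
χ² = 6.7539 + 5.4272 + 9.1099 + 7.3204 = 28.611

28.611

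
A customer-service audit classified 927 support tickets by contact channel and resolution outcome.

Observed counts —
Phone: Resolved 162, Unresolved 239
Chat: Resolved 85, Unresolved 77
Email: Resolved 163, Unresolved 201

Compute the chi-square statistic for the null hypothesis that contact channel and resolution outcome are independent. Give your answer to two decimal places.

6.89

Row totals: 401, 162, 364. Column totals: 410, 517. Grand total N = 927.
Expected counts (row total × column total / N):
  Phone, Resolved: 401×410/927 = 177.357
  Phone, Unresolved: 401×517/927 = 223.643
  Chat, Resolved: 162×410/927 = 71.650
  Chat, Unresolved: 162×517/927 = 90.350
  Email, Resolved: 364×410/927 = 160.992
  Email, Unresolved: 364×517/927 = 203.008
Contributions (O − E)²/E:
  (162 − 177.357)²/177.357 = 1.3297
  (239 − 223.643)²/223.643 = 1.0545
  (85 − 71.650)²/71.650 = 2.4874
  (77 − 90.350)²/90.350 = 1.9726
  (163 − 160.992)²/160.992 = 0.0250
  (201 − 203.008)²/203.008 = 0.0199
χ² = 1.3297 + 1.0545 + 2.4874 + 1.9726 + 0.0250 + 0.0199 = 6.89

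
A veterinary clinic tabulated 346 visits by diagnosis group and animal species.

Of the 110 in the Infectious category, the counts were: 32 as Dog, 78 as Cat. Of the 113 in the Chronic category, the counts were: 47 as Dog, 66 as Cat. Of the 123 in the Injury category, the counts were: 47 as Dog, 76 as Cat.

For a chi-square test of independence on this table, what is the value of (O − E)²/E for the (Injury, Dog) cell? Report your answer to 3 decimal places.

0.109

Row total (Injury) = 123; column total (Dog) = 126; N = 346.
Expected count E = 123 × 126 / 346 = 44.7919.
Contribution = (O − E)²/E = (47 − 44.7919)² / 44.7919 = 0.109.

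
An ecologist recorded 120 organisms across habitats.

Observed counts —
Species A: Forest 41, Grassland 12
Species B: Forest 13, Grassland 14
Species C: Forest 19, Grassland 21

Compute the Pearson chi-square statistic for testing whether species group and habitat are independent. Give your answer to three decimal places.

10.883

Row totals: 53, 27, 40. Column totals: 73, 47. Grand total N = 120.
Expected counts (row total × column total / N):
  Species A, Forest: 53×73/120 = 32.24167
  Species A, Grassland: 53×47/120 = 20.75833
  Species B, Forest: 27×73/120 = 16.42500
  Species B, Grassland: 27×47/120 = 10.57500
  Species C, Forest: 40×73/120 = 24.33333
  Species C, Grassland: 40×47/120 = 15.66667
Contributions (O − E)²/E:
  (41 − 32.24167)²/32.24167 = 2.3792
  (12 − 20.75833)²/20.75833 = 3.6953
  (13 − 16.42500)²/16.42500 = 0.7142
  (14 − 10.57500)²/10.57500 = 1.1093
  (19 − 24.33333)²/24.33333 = 1.1689
  (21 − 15.66667)²/15.66667 = 1.8156
χ² = 2.3792 + 3.6953 + 0.7142 + 1.1093 + 1.1689 + 1.8156 = 10.883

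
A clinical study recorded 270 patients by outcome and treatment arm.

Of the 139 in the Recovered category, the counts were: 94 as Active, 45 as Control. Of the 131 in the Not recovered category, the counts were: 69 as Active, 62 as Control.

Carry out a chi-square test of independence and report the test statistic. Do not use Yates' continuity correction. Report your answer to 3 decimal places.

Row totals: 139, 131. Column totals: 163, 107. Grand total N = 270.
Expected counts (row total × column total / N):
  Recovered, Active: 139×163/270 = 83.9148
  Recovered, Control: 139×107/270 = 55.0852
  Not recovered, Active: 131×163/270 = 79.0852
  Not recovered, Control: 131×107/270 = 51.9148
Contributions (O − E)²/E:
  (94 − 83.9148)²/83.9148 = 1.2121
  (45 − 55.0852)²/55.0852 = 1.8464
  (69 − 79.0852)²/79.0852 = 1.2861
  (62 − 51.9148)²/51.9148 = 1.9592
χ² = 1.2121 + 1.8464 + 1.2861 + 1.9592 = 6.304

6.304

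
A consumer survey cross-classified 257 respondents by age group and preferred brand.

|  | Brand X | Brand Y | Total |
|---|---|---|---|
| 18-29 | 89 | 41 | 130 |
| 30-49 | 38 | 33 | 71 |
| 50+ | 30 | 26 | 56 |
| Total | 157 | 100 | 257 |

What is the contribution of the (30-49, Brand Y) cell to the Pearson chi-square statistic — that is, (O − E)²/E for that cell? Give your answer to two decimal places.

Row total (30-49) = 71; column total (Brand Y) = 100; N = 257.
Expected count E = 71 × 100 / 257 = 27.6265.
Contribution = (O − E)²/E = (33 − 27.6265)² / 27.6265 = 1.05.

1.05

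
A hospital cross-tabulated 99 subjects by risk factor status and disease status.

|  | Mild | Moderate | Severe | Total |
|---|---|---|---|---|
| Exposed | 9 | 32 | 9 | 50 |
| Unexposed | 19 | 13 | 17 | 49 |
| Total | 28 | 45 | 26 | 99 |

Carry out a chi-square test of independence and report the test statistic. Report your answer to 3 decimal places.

Grand total N = 99.
Expected counts (row total × column total / N):
  Exposed, Mild: 50×28/99 = 14.1414
  Exposed, Moderate: 50×45/99 = 22.7273
  Exposed, Severe: 50×26/99 = 13.1313
  Unexposed, Mild: 49×28/99 = 13.8586
  Unexposed, Moderate: 49×45/99 = 22.2727
  Unexposed, Severe: 49×26/99 = 12.8687
Contributions (O − E)²/E:
  (9 − 14.1414)²/14.1414 = 1.8693
  (32 − 22.7273)²/22.7273 = 3.7832
  (9 − 13.1313)²/13.1313 = 1.2998
  (19 − 13.8586)²/13.8586 = 1.9074
  (13 − 22.2727)²/22.2727 = 3.8605
  (17 − 12.8687)²/12.8687 = 1.3263
χ² = 1.8693 + 3.7832 + 1.2998 + 1.9074 + 3.8605 + 1.3263 = 14.047

14.047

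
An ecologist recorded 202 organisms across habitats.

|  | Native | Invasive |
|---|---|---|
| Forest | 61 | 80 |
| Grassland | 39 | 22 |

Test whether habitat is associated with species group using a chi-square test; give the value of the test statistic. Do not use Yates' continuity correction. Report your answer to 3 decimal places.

7.279

Row totals: 141, 61. Column totals: 100, 102. Grand total N = 202.
Expected counts (row total × column total / N):
  Forest, Native: 141×100/202 = 69.8020
  Forest, Invasive: 141×102/202 = 71.1980
  Grassland, Native: 61×100/202 = 30.1980
  Grassland, Invasive: 61×102/202 = 30.8020
Contributions (O − E)²/E:
  (61 − 69.8020)²/69.8020 = 1.1099
  (80 − 71.1980)²/71.1980 = 1.0882
  (39 − 30.1980)²/30.1980 = 2.5656
  (22 − 30.8020)²/30.8020 = 2.5153
χ² = 1.1099 + 1.0882 + 2.5656 + 2.5153 = 7.279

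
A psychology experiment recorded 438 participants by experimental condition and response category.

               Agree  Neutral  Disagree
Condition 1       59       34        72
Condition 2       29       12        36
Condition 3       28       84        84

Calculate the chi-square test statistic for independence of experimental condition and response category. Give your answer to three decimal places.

Row totals: 165, 77, 196. Column totals: 116, 130, 192. Grand total N = 438.
Expected counts (row total × column total / N):
  Condition 1, Agree: 165×116/438 = 43.6986
  Condition 1, Neutral: 165×130/438 = 48.9726
  Condition 1, Disagree: 165×192/438 = 72.3288
  Condition 2, Agree: 77×116/438 = 20.3927
  Condition 2, Neutral: 77×130/438 = 22.8539
  Condition 2, Disagree: 77×192/438 = 33.7534
  Condition 3, Agree: 196×116/438 = 51.9087
  Condition 3, Neutral: 196×130/438 = 58.1735
  Condition 3, Disagree: 196×192/438 = 85.9178
Contributions (O − E)²/E:
  (59 − 43.6986)²/43.6986 = 5.3579
  (34 − 48.9726)²/48.9726 = 4.5776
  (72 − 72.3288)²/72.3288 = 0.0015
  (29 − 20.3927)²/20.3927 = 3.6329
  (12 − 22.8539)²/22.8539 = 5.1548
  (36 − 33.7534)²/33.7534 = 0.1495
  (28 − 51.9087)²/51.9087 = 11.0121
  (84 − 58.1735)²/58.1735 = 11.4658
  (84 − 85.9178)²/85.9178 = 0.0428
χ² = 5.3579 + 4.5776 + 0.0015 + 3.6329 + 5.1548 + 0.1495 + 11.0121 + 11.4658 + 0.0428 = 41.395

41.395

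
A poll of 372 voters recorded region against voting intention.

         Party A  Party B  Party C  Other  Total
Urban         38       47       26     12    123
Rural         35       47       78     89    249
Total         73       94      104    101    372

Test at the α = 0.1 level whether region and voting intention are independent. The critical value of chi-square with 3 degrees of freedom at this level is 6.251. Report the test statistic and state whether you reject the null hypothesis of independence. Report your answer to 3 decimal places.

47.611; reject H₀

Grand total N = 372.
Expected counts (row total × column total / N):
  Urban, Party A: 123×73/372 = 24.1371
  Urban, Party B: 123×94/372 = 31.0806
  Urban, Party C: 123×104/372 = 34.3871
  Urban, Other: 123×101/372 = 33.3952
  Rural, Party A: 249×73/372 = 48.8629
  Rural, Party B: 249×94/372 = 62.9194
  Rural, Party C: 249×104/372 = 69.6129
  Rural, Other: 249×101/372 = 67.6048
Contributions (O − E)²/E:
  (38 − 24.1371)²/24.1371 = 7.9620
  (47 − 31.0806)²/31.0806 = 8.1539
  (26 − 34.3871)²/34.3871 = 2.0456
  (12 − 33.3952)²/33.3952 = 13.7072
  (35 − 48.8629)²/48.8629 = 3.9330
  (47 − 62.9194)²/62.9194 = 4.0278
  (78 − 69.6129)²/69.6129 = 1.0105
  (89 − 67.6048)²/67.6048 = 6.7710
χ² = 7.9620 + 8.1539 + 2.0456 + 13.7072 + 3.9330 + 4.0278 + 1.0105 + 6.7710 = 47.611
df = (2−1)(4−1) = 3. Since 47.611 > 6.251, reject the null hypothesis of independence at α = 0.1.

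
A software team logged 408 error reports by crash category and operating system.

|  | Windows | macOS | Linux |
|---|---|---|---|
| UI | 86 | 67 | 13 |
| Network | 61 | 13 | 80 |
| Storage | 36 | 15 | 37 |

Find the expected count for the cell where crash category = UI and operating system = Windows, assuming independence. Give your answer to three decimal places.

74.456

Row total (UI) = 166; column total (Windows) = 183; grand total N = 408.
Expected count = (row total × column total) / N = 166 × 183 / 408 = 74.456.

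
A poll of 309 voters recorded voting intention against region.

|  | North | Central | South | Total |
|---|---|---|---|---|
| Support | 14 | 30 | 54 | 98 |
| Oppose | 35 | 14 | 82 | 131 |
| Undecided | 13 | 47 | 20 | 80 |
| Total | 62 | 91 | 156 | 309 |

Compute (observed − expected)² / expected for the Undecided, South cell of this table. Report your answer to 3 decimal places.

10.292

Row total (Undecided) = 80; column total (South) = 156; N = 309.
Expected count E = 80 × 156 / 309 = 40.3883.
Contribution = (O − E)²/E = (20 − 40.3883)² / 40.3883 = 10.292.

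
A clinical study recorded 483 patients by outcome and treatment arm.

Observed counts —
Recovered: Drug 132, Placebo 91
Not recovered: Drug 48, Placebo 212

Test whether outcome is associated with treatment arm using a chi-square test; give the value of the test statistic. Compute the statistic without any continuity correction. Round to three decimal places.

85.186

Row totals: 223, 260. Column totals: 180, 303. Grand total N = 483.
Expected counts (row total × column total / N):
  Recovered, Drug: 223×180/483 = 83.1056
  Recovered, Placebo: 223×303/483 = 139.8944
  Not recovered, Drug: 260×180/483 = 96.8944
  Not recovered, Placebo: 260×303/483 = 163.1056
Contributions (O − E)²/E:
  (132 − 83.1056)²/83.1056 = 28.7666
  (91 − 139.8944)²/139.8944 = 17.0890
  (48 − 96.8944)²/96.8944 = 24.6729
  (212 − 163.1056)²/163.1056 = 14.6571
χ² = 28.7666 + 17.0890 + 24.6729 + 14.6571 = 85.186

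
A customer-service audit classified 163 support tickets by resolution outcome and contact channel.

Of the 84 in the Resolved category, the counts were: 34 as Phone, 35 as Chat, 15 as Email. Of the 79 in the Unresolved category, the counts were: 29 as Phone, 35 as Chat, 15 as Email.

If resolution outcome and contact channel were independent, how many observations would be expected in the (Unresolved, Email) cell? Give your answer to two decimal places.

14.54

Row total (Unresolved) = 79; column total (Email) = 30; grand total N = 163.
Expected count = (row total × column total) / N = 79 × 30 / 163 = 14.54.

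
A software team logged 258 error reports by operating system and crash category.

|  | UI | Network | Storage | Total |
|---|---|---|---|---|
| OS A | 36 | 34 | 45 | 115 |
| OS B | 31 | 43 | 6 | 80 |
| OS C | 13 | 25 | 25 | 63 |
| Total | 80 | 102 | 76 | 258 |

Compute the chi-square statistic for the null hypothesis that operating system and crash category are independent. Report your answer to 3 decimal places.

29.699

Grand total N = 258.
Expected counts (row total × column total / N):
  OS A, UI: 115×80/258 = 35.6589
  OS A, Network: 115×102/258 = 45.4651
  OS A, Storage: 115×76/258 = 33.8760
  OS B, UI: 80×80/258 = 24.8062
  OS B, Network: 80×102/258 = 31.6279
  OS B, Storage: 80×76/258 = 23.5659
  OS C, UI: 63×80/258 = 19.5349
  OS C, Network: 63×102/258 = 24.9070
  OS C, Storage: 63×76/258 = 18.5581
Contributions (O − E)²/E:
  (36 − 35.6589)²/35.6589 = 0.0033
  (34 − 45.4651)²/45.4651 = 2.8912
  (45 − 33.8760)²/33.8760 = 3.6528
  (31 − 24.8062)²/24.8062 = 1.5465
  (43 − 31.6279)²/31.6279 = 4.0889
  (6 − 23.5659)²/23.5659 = 13.0935
  (13 − 19.5349)²/19.5349 = 2.1861
  (25 − 24.9070)²/24.9070 = 0.0003
  (25 − 18.5581)²/18.5581 = 2.2361
χ² = 0.0033 + 2.8912 + 3.6528 + 1.5465 + 4.0889 + 13.0935 + 2.1861 + 0.0003 + 2.2361 = 29.699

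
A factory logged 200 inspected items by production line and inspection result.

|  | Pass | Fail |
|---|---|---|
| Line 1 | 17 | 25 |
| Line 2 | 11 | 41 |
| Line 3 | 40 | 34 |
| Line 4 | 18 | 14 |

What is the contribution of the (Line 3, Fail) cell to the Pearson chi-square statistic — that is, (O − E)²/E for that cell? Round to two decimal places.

Row total (Line 3) = 74; column total (Fail) = 114; N = 200.
Expected count E = 74 × 114 / 200 = 42.180.
Contribution = (O − E)²/E = (34 − 42.180)² / 42.180 = 1.59.

1.59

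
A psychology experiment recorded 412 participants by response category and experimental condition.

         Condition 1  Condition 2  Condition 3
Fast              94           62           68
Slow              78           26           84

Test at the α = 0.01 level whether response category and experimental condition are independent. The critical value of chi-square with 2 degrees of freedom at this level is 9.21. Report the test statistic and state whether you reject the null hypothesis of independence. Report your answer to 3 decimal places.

14.868; reject H₀

Row totals: 224, 188. Column totals: 172, 88, 152. Grand total N = 412.
Expected counts (row total × column total / N):
  Fast, Condition 1: 224×172/412 = 93.5146
  Fast, Condition 2: 224×88/412 = 47.8447
  Fast, Condition 3: 224×152/412 = 82.6408
  Slow, Condition 1: 188×172/412 = 78.4854
  Slow, Condition 2: 188×88/412 = 40.1553
  Slow, Condition 3: 188×152/412 = 69.3592
Contributions (O − E)²/E:
  (94 − 93.5146)²/93.5146 = 0.0025
  (62 − 47.8447)²/47.8447 = 4.1880
  (68 − 82.6408)²/82.6408 = 2.5938
  (78 − 78.4854)²/78.4854 = 0.0030
  (26 − 40.1553)²/40.1553 = 4.9899
  (84 − 69.3592)²/69.3592 = 3.0905
χ² = 0.0025 + 4.1880 + 2.5938 + 0.0030 + 4.9899 + 3.0905 = 14.868
df = (2−1)(3−1) = 2. Since 14.868 > 9.21, reject the null hypothesis of independence at α = 0.01.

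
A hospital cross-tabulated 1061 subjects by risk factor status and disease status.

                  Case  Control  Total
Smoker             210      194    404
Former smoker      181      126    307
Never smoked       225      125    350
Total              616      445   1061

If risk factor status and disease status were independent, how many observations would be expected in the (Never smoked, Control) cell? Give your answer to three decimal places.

146.795

Row total (Never smoked) = 350; column total (Control) = 445; grand total N = 1061.
Expected count = (row total × column total) / N = 350 × 445 / 1061 = 146.795.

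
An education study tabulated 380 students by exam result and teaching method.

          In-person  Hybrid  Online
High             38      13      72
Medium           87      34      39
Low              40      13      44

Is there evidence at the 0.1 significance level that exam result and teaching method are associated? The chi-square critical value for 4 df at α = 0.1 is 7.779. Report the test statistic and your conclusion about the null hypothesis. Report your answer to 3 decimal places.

35.031; reject H₀

Row totals: 123, 160, 97. Column totals: 165, 60, 155. Grand total N = 380.
Expected counts (row total × column total / N):
  High, In-person: 123×165/380 = 53.4079
  High, Hybrid: 123×60/380 = 19.4211
  High, Online: 123×155/380 = 50.1711
  Medium, In-person: 160×165/380 = 69.4737
  Medium, Hybrid: 160×60/380 = 25.2632
  Medium, Online: 160×155/380 = 65.2632
  Low, In-person: 97×165/380 = 42.1184
  Low, Hybrid: 97×60/380 = 15.3158
  Low, Online: 97×155/380 = 39.5658
Contributions (O − E)²/E:
  (38 − 53.4079)²/53.4079 = 4.4451
  (13 − 19.4211)²/19.4211 = 2.1230
  (72 − 50.1711)²/50.1711 = 9.4975
  (87 − 69.4737)²/69.4737 = 4.4214
  (34 − 25.2632)²/25.2632 = 3.0215
  (39 − 65.2632)²/65.2632 = 10.5688
  (40 − 42.1184)²/42.1184 = 0.1065
  (13 − 15.3158)²/15.3158 = 0.3502
  (44 − 39.5658)²/39.5658 = 0.4969
χ² = 4.4451 + 2.1230 + 9.4975 + 4.4214 + 3.0215 + 10.5688 + 0.1065 + 0.3502 + 0.4969 = 35.031
df = (3−1)(3−1) = 4. Since 35.031 > 7.779, reject the null hypothesis of independence at α = 0.1.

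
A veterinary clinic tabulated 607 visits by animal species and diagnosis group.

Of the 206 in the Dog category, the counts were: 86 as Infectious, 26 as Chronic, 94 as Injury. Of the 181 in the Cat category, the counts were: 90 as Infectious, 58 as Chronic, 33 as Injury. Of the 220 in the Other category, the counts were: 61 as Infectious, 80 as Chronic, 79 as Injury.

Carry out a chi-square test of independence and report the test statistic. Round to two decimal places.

59.20

Row totals: 206, 181, 220. Column totals: 237, 164, 206. Grand total N = 607.
Expected counts (row total × column total / N):
  Dog, Infectious: 206×237/607 = 80.432
  Dog, Chronic: 206×164/607 = 55.657
  Dog, Injury: 206×206/607 = 69.911
  Cat, Infectious: 181×237/607 = 70.671
  Cat, Chronic: 181×164/607 = 48.903
  Cat, Injury: 181×206/607 = 61.427
  Other, Infectious: 220×237/607 = 85.898
  Other, Chronic: 220×164/607 = 59.440
  Other, Injury: 220×206/607 = 74.662
Contributions (O − E)²/E:
  (86 − 80.432)²/80.432 = 0.3855
  (26 − 55.657)²/55.657 = 15.8028
  (94 − 69.911)²/69.911 = 8.3003
  (90 − 70.671)²/70.671 = 5.2866
  (58 − 48.903)²/48.903 = 1.6922
  (33 − 61.427)²/61.427 = 13.1554
  (61 − 85.898)²/85.898 = 7.2168
  (80 − 59.440)²/59.440 = 7.1116
  (79 − 74.662)²/74.662 = 0.2520
χ² = 0.3855 + 15.8028 + 8.3003 + 5.2866 + 1.6922 + 13.1554 + 7.2168 + 7.1116 + 0.2520 = 59.20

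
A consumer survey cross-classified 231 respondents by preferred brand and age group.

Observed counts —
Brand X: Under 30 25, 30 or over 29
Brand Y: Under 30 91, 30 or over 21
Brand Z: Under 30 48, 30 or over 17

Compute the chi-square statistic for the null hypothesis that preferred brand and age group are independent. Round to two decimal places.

Row totals: 54, 112, 65. Column totals: 164, 67. Grand total N = 231.
Expected counts (row total × column total / N):
  Brand X, Under 30: 54×164/231 = 38.3377
  Brand X, 30 or over: 54×67/231 = 15.6623
  Brand Y, Under 30: 112×164/231 = 79.5152
  Brand Y, 30 or over: 112×67/231 = 32.4848
  Brand Z, Under 30: 65×164/231 = 46.1472
  Brand Z, 30 or over: 65×67/231 = 18.8528
Contributions (O − E)²/E:
  (25 − 38.3377)²/38.3377 = 4.6402
  (29 − 15.6623)²/15.6623 = 11.3581
  (91 − 79.5152)²/79.5152 = 1.6588
  (21 − 32.4848)²/32.4848 = 4.0604
  (48 − 46.1472)²/46.1472 = 0.0744
  (17 − 18.8528)²/18.8528 = 0.1821
χ² = 4.6402 + 11.3581 + 1.6588 + 4.0604 + 0.0744 + 0.1821 = 21.97

21.97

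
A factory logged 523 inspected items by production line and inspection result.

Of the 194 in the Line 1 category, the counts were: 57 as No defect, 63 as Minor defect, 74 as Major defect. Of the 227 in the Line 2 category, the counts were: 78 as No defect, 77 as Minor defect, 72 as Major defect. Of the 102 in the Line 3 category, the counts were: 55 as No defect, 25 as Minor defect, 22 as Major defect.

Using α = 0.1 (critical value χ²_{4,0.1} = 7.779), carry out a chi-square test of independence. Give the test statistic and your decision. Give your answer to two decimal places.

19.31; reject H₀

Row totals: 194, 227, 102. Column totals: 190, 165, 168. Grand total N = 523.
Expected counts (row total × column total / N):
  Line 1, No defect: 194×190/523 = 70.478
  Line 1, Minor defect: 194×165/523 = 61.205
  Line 1, Major defect: 194×168/523 = 62.317
  Line 2, No defect: 227×190/523 = 82.467
  Line 2, Minor defect: 227×165/523 = 71.616
  Line 2, Major defect: 227×168/523 = 72.918
  Line 3, No defect: 102×190/523 = 37.055
  Line 3, Minor defect: 102×165/523 = 32.180
  Line 3, Major defect: 102×168/523 = 32.765
Contributions (O − E)²/E:
  (57 − 70.478)²/70.478 = 2.5775
  (63 − 61.205)²/61.205 = 0.0526
  (74 − 62.317)²/62.317 = 2.1903
  (78 − 82.467)²/82.467 = 0.2420
  (77 − 71.616)²/71.616 = 0.4048
  (72 − 72.918)²/72.918 = 0.0116
  (55 − 37.055)²/37.055 = 8.6904
  (25 − 32.180)²/32.180 = 1.6020
  (22 − 32.765)²/32.765 = 3.5369
χ² = 2.5775 + 0.0526 + 2.1903 + 0.2420 + 0.4048 + 0.0116 + 8.6904 + 1.6020 + 3.5369 = 19.31
df = (3−1)(3−1) = 4. Since 19.31 > 7.779, reject the null hypothesis of independence at α = 0.1.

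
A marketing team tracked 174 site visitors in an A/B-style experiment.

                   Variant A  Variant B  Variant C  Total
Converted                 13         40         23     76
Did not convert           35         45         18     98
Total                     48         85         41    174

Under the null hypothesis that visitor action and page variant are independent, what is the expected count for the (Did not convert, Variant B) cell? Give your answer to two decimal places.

Row total (Did not convert) = 98; column total (Variant B) = 85; grand total N = 174.
Expected count = (row total × column total) / N = 98 × 85 / 174 = 47.87.

47.87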